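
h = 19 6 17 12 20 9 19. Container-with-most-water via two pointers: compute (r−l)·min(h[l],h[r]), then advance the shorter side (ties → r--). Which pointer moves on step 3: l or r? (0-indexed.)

l=0 r=6: min(19,19)*6=114 best=114 *, r--
l=0 r=5: min(19,9)*5=45 best=114, r--
l=0 r=4: min(19,20)*4=76 best=114, l++

l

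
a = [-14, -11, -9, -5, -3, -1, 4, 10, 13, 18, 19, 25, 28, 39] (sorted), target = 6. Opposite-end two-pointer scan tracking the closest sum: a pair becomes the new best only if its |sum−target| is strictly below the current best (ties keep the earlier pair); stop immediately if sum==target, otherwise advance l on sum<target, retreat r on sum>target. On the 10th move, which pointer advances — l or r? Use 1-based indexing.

l

l=1 r=14: -14+39=25 d=19 *, r--
l=1 r=13: -14+28=14 d=8 *, r--
l=1 r=12: -14+25=11 d=5 *, r--
l=1 r=11: -14+19=5 d=1 *, l++
l=2 r=11: -11+19=8 d=2, r--
l=2 r=10: -11+18=7 d=1, r--
l=2 r=9: -11+13=2 d=4, l++
l=3 r=9: -9+13=4 d=2, l++
l=4 r=9: -5+13=8 d=2, r--
l=4 r=8: -5+10=5 d=1, l++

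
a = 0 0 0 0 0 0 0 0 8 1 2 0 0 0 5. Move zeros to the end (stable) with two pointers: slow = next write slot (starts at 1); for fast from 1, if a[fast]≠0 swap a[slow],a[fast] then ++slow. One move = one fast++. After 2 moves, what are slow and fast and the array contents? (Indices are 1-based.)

slow=1 fast=1: a[fast]=0, fast++
slow=1 fast=2: a[fast]=0, fast++

slow=1, fast=3, a=[0, 0, 0, 0, 0, 0, 0, 0, 8, 1, 2, 0, 0, 0, 5]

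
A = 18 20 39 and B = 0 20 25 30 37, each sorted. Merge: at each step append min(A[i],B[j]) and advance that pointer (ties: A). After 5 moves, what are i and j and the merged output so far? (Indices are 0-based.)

i=0 j=0: A[i]=18>B[j]=0 take 0, j++
i=0 j=1: A[i]=18<=B[j]=20 take 18, i++
i=1 j=1: A[i]=20<=B[j]=20 take 20, i++
i=2 j=1: A[i]=39>B[j]=20 take 20, j++
i=2 j=2: A[i]=39>B[j]=25 take 25, j++

i=2, j=3, merged so far=[0, 18, 20, 20, 25]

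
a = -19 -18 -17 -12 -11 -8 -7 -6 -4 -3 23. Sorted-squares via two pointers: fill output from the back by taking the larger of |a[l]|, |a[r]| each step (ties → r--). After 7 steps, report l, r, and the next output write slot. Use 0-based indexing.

l=6, r=9, next write slot=3

l=0 r=10: |-19|<=|23| out[10]=529, r--
l=0 r=9: |-19|>|-3| out[9]=361, l++
l=1 r=9: |-18|>|-3| out[8]=324, l++
l=2 r=9: |-17|>|-3| out[7]=289, l++
l=3 r=9: |-12|>|-3| out[6]=144, l++
l=4 r=9: |-11|>|-3| out[5]=121, l++
l=5 r=9: |-8|>|-3| out[4]=64, l++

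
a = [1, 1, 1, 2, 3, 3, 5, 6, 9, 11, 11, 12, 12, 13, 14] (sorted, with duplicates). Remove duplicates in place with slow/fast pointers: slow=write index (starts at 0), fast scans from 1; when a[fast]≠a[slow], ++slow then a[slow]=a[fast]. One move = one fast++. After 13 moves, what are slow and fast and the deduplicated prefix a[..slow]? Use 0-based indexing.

slow=0 fast=1: a[fast]=1=a[slow] dup, fast++
slow=0 fast=2: a[fast]=1=a[slow] dup, fast++
slow=0 fast=3: a[fast]=2≠a[slow]=1 write a[1]=2, slow++,fast++
slow=1 fast=4: a[fast]=3≠a[slow]=2 write a[2]=3, slow++,fast++
slow=2 fast=5: a[fast]=3=a[slow] dup, fast++
slow=2 fast=6: a[fast]=5≠a[slow]=3 write a[3]=5, slow++,fast++
slow=3 fast=7: a[fast]=6≠a[slow]=5 write a[4]=6, slow++,fast++
slow=4 fast=8: a[fast]=9≠a[slow]=6 write a[5]=9, slow++,fast++
slow=5 fast=9: a[fast]=11≠a[slow]=9 write a[6]=11, slow++,fast++
slow=6 fast=10: a[fast]=11=a[slow] dup, fast++
slow=6 fast=11: a[fast]=12≠a[slow]=11 write a[7]=12, slow++,fast++
slow=7 fast=12: a[fast]=12=a[slow] dup, fast++
slow=7 fast=13: a[fast]=13≠a[slow]=12 write a[8]=13, slow++,fast++

slow=8, fast=14, prefix=[1, 2, 3, 5, 6, 9, 11, 12, 13]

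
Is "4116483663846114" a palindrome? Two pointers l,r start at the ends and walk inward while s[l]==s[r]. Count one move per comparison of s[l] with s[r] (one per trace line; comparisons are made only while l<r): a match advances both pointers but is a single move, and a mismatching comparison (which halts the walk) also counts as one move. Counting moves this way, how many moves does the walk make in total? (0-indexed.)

8 moves

l=0 r=15: '4'=='4', l++,r--
l=1 r=14: '1'=='1', l++,r--
l=2 r=13: '1'=='1', l++,r--
l=3 r=12: '6'=='6', l++,r--
l=4 r=11: '4'=='4', l++,r--
l=5 r=10: '8'=='8', l++,r--
l=6 r=9: '3'=='3', l++,r--
l=7 r=8: '6'=='6', l++,r--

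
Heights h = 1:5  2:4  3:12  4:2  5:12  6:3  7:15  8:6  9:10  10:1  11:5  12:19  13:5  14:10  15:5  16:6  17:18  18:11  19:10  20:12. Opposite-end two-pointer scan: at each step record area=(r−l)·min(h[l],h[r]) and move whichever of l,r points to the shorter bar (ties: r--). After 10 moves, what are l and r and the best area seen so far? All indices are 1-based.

l=1 r=20: min(5,12)*19=95 best=95 *, l++
l=2 r=20: min(4,12)*18=72 best=95, l++
l=3 r=20: min(12,12)*17=204 best=204 *, r--
l=3 r=19: min(12,10)*16=160 best=204, r--
l=3 r=18: min(12,11)*15=165 best=204, r--
l=3 r=17: min(12,18)*14=168 best=204, l++
l=4 r=17: min(2,18)*13=26 best=204, l++
l=5 r=17: min(12,18)*12=144 best=204, l++
l=6 r=17: min(3,18)*11=33 best=204, l++
l=7 r=17: min(15,18)*10=150 best=204, l++

l=8, r=17, best area=204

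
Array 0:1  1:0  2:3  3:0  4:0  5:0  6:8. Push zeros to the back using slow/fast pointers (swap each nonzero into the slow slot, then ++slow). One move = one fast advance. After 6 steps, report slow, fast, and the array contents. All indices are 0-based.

slow=2, fast=6, a=[1, 3, 0, 0, 0, 0, 8]

(s=0,f=0) a[fast]=1≠0 swap→a[0]=1 → slow++,fast++
(s=1,f=1) a[fast]=0 → fast++
(s=1,f=2) a[fast]=3≠0 swap→a[1]=3 → slow++,fast++
(s=2,f=3) a[fast]=0 → fast++
(s=2,f=4) a[fast]=0 → fast++
(s=2,f=5) a[fast]=0 → fast++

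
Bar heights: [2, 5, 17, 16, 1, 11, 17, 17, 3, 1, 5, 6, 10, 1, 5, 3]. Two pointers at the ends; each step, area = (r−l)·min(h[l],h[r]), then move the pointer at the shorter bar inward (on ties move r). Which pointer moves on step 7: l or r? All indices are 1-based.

[1,16] min(2,3)*15=30 best=30 * → l++
[2,16] min(5,3)*14=42 best=42 * → r--
[2,15] min(5,5)*13=65 best=65 * → r--
[2,14] min(5,1)*12=12 best=65 → r--
[2,13] min(5,10)*11=55 best=65 → l++
[3,13] min(17,10)*10=100 best=100 * → r--
[3,12] min(17,6)*9=54 best=100 → r--

r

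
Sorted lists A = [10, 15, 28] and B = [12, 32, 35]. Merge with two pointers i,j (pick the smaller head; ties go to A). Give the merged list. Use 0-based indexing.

[i=0,j=0] A[i]=10<=B[j]=12 take 10 → i++
[i=1,j=0] A[i]=15>B[j]=12 take 12 → j++
[i=1,j=1] A[i]=15<=B[j]=32 take 15 → i++
[i=2,j=1] A[i]=28<=B[j]=32 take 28 → i++
[i=3,j=1] A done, take B[j]=32 → j++
[i=3,j=2] A done, take B[j]=35 → j++

[10, 12, 15, 28, 32, 35]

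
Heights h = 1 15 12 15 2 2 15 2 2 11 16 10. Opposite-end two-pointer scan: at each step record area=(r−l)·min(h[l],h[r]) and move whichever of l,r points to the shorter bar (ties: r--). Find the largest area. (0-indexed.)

max area = 135

l=0 r=11: min(1,10)*11=11 best=11 *, l++
l=1 r=11: min(15,10)*10=100 best=100 *, r--
l=1 r=10: min(15,16)*9=135 best=135 *, l++
l=2 r=10: min(12,16)*8=96 best=135, l++
l=3 r=10: min(15,16)*7=105 best=135, l++
l=4 r=10: min(2,16)*6=12 best=135, l++
l=5 r=10: min(2,16)*5=10 best=135, l++
l=6 r=10: min(15,16)*4=60 best=135, l++
l=7 r=10: min(2,16)*3=6 best=135, l++
l=8 r=10: min(2,16)*2=4 best=135, l++
l=9 r=10: min(11,16)*1=11 best=135, l++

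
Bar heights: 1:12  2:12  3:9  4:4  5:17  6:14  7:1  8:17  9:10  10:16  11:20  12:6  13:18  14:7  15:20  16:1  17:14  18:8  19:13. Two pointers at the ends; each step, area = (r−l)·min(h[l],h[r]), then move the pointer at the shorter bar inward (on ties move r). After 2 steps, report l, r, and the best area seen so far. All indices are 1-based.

l=1 r=19: min(12,13)*18=216 best=216 *, l++
l=2 r=19: min(12,13)*17=204 best=216, l++

l=3, r=19, best area=216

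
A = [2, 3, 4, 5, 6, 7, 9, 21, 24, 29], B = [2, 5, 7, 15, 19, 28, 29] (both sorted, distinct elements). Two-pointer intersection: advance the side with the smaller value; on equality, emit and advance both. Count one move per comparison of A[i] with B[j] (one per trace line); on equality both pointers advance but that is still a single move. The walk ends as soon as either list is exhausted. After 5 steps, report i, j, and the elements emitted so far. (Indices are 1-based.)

[i=1,j=1] 2==2 emit → i++,j++
[i=2,j=2] 3<5 → i++
[i=3,j=2] 4<5 → i++
[i=4,j=2] 5==5 emit → i++,j++
[i=5,j=3] 6<7 → i++

i=6, j=3, emitted=[2, 5]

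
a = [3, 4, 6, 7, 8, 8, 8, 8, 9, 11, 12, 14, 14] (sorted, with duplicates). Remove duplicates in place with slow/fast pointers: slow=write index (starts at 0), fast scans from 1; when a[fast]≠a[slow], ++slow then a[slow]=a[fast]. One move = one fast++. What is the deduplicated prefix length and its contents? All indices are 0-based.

length 9; prefix = [3, 4, 6, 7, 8, 9, 11, 12, 14]

slow=0 fast=1: a[fast]=4≠a[slow]=3 write a[1]=4, slow++,fast++
slow=1 fast=2: a[fast]=6≠a[slow]=4 write a[2]=6, slow++,fast++
slow=2 fast=3: a[fast]=7≠a[slow]=6 write a[3]=7, slow++,fast++
slow=3 fast=4: a[fast]=8≠a[slow]=7 write a[4]=8, slow++,fast++
slow=4 fast=5: a[fast]=8=a[slow] dup, fast++
slow=4 fast=6: a[fast]=8=a[slow] dup, fast++
slow=4 fast=7: a[fast]=8=a[slow] dup, fast++
slow=4 fast=8: a[fast]=9≠a[slow]=8 write a[5]=9, slow++,fast++
slow=5 fast=9: a[fast]=11≠a[slow]=9 write a[6]=11, slow++,fast++
slow=6 fast=10: a[fast]=12≠a[slow]=11 write a[7]=12, slow++,fast++
slow=7 fast=11: a[fast]=14≠a[slow]=12 write a[8]=14, slow++,fast++
slow=8 fast=12: a[fast]=14=a[slow] dup, fast++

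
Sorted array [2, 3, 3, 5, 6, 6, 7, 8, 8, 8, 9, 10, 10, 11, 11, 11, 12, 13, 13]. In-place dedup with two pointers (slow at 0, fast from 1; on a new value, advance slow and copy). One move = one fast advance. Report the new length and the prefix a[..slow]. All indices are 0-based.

length 11; prefix = [2, 3, 5, 6, 7, 8, 9, 10, 11, 12, 13]

slow=0 fast=1: a[fast]=3≠a[slow]=2 write a[1]=3, slow++,fast++
slow=1 fast=2: a[fast]=3=a[slow] dup, fast++
slow=1 fast=3: a[fast]=5≠a[slow]=3 write a[2]=5, slow++,fast++
slow=2 fast=4: a[fast]=6≠a[slow]=5 write a[3]=6, slow++,fast++
slow=3 fast=5: a[fast]=6=a[slow] dup, fast++
slow=3 fast=6: a[fast]=7≠a[slow]=6 write a[4]=7, slow++,fast++
slow=4 fast=7: a[fast]=8≠a[slow]=7 write a[5]=8, slow++,fast++
slow=5 fast=8: a[fast]=8=a[slow] dup, fast++
slow=5 fast=9: a[fast]=8=a[slow] dup, fast++
slow=5 fast=10: a[fast]=9≠a[slow]=8 write a[6]=9, slow++,fast++
slow=6 fast=11: a[fast]=10≠a[slow]=9 write a[7]=10, slow++,fast++
slow=7 fast=12: a[fast]=10=a[slow] dup, fast++
slow=7 fast=13: a[fast]=11≠a[slow]=10 write a[8]=11, slow++,fast++
slow=8 fast=14: a[fast]=11=a[slow] dup, fast++
slow=8 fast=15: a[fast]=11=a[slow] dup, fast++
slow=8 fast=16: a[fast]=12≠a[slow]=11 write a[9]=12, slow++,fast++
slow=9 fast=17: a[fast]=13≠a[slow]=12 write a[10]=13, slow++,fast++
slow=10 fast=18: a[fast]=13=a[slow] dup, fast++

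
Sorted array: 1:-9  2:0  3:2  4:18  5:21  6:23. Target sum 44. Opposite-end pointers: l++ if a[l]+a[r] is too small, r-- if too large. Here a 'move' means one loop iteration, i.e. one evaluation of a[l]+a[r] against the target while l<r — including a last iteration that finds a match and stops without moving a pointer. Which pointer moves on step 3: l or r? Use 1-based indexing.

[1,6] -9+23=14 <44 → l++
[2,6] 0+23=23 <44 → l++
[3,6] 2+23=25 <44 → l++

l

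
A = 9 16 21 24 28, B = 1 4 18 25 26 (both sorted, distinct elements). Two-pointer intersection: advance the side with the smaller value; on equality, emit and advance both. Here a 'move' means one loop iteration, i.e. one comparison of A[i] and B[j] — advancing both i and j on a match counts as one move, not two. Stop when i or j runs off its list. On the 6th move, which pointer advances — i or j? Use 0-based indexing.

i

[i=0,j=0] 9>1 → j++
[i=0,j=1] 9>4 → j++
[i=0,j=2] 9<18 → i++
[i=1,j=2] 16<18 → i++
[i=2,j=2] 21>18 → j++
[i=2,j=3] 21<25 → i++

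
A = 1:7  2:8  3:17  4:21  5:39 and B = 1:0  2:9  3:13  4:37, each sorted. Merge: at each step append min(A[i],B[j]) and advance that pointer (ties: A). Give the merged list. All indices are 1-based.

[0, 7, 8, 9, 13, 17, 21, 37, 39]

i=1 j=1: A[i]=7>B[j]=0 take 0, j++
i=1 j=2: A[i]=7<=B[j]=9 take 7, i++
i=2 j=2: A[i]=8<=B[j]=9 take 8, i++
i=3 j=2: A[i]=17>B[j]=9 take 9, j++
i=3 j=3: A[i]=17>B[j]=13 take 13, j++
i=3 j=4: A[i]=17<=B[j]=37 take 17, i++
i=4 j=4: A[i]=21<=B[j]=37 take 21, i++
i=5 j=4: A[i]=39>B[j]=37 take 37, j++
i=5 j=5: B done, take A[i]=39, i++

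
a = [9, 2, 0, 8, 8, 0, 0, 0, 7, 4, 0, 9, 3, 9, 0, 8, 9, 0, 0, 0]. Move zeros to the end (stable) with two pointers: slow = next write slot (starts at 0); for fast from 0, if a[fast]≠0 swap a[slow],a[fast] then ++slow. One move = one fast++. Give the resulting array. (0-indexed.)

[9, 2, 8, 8, 7, 4, 9, 3, 9, 8, 9, 0, 0, 0, 0, 0, 0, 0, 0, 0]

slow=0 fast=0: a[fast]=9≠0 swap→a[0]=9, slow++,fast++
slow=1 fast=1: a[fast]=2≠0 swap→a[1]=2, slow++,fast++
slow=2 fast=2: a[fast]=0, fast++
slow=2 fast=3: a[fast]=8≠0 swap→a[2]=8, slow++,fast++
slow=3 fast=4: a[fast]=8≠0 swap→a[3]=8, slow++,fast++
slow=4 fast=5: a[fast]=0, fast++
slow=4 fast=6: a[fast]=0, fast++
slow=4 fast=7: a[fast]=0, fast++
slow=4 fast=8: a[fast]=7≠0 swap→a[4]=7, slow++,fast++
slow=5 fast=9: a[fast]=4≠0 swap→a[5]=4, slow++,fast++
slow=6 fast=10: a[fast]=0, fast++
slow=6 fast=11: a[fast]=9≠0 swap→a[6]=9, slow++,fast++
slow=7 fast=12: a[fast]=3≠0 swap→a[7]=3, slow++,fast++
slow=8 fast=13: a[fast]=9≠0 swap→a[8]=9, slow++,fast++
slow=9 fast=14: a[fast]=0, fast++
slow=9 fast=15: a[fast]=8≠0 swap→a[9]=8, slow++,fast++
slow=10 fast=16: a[fast]=9≠0 swap→a[10]=9, slow++,fast++
slow=11 fast=17: a[fast]=0, fast++
slow=11 fast=18: a[fast]=0, fast++
slow=11 fast=19: a[fast]=0, fast++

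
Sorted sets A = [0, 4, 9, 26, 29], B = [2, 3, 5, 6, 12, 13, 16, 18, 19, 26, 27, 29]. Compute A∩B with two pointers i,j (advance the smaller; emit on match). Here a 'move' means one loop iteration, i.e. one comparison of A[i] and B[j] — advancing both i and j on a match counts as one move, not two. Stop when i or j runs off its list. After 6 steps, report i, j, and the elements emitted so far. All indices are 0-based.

i=0 j=0: 0<2, i++
i=1 j=0: 4>2, j++
i=1 j=1: 4>3, j++
i=1 j=2: 4<5, i++
i=2 j=2: 9>5, j++
i=2 j=3: 9>6, j++

i=2, j=4, emitted=[]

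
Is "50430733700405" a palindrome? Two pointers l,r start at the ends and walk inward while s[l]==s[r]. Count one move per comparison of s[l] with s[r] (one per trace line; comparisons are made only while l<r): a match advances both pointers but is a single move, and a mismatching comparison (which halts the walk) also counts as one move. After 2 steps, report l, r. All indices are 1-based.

l=3, r=12

[1,14] '5'=='5' → l++,r--
[2,13] '0'=='0' → l++,r--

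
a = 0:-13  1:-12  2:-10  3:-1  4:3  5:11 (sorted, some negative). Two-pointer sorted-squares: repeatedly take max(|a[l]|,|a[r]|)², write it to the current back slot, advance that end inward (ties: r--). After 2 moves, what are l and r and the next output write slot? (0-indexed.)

l=0 r=5: |-13|>|11| out[5]=169, l++
l=1 r=5: |-12|>|11| out[4]=144, l++

l=2, r=5, next write slot=3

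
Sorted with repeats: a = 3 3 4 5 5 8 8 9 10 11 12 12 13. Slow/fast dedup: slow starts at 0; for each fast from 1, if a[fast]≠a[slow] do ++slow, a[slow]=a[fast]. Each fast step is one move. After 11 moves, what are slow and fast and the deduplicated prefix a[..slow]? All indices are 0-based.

slow=7, fast=12, prefix=[3, 4, 5, 8, 9, 10, 11, 12]

(s=0,f=1) a[fast]=3=a[slow] dup → fast++
(s=0,f=2) a[fast]=4≠a[slow]=3 write a[1]=4 → slow++,fast++
(s=1,f=3) a[fast]=5≠a[slow]=4 write a[2]=5 → slow++,fast++
(s=2,f=4) a[fast]=5=a[slow] dup → fast++
(s=2,f=5) a[fast]=8≠a[slow]=5 write a[3]=8 → slow++,fast++
(s=3,f=6) a[fast]=8=a[slow] dup → fast++
(s=3,f=7) a[fast]=9≠a[slow]=8 write a[4]=9 → slow++,fast++
(s=4,f=8) a[fast]=10≠a[slow]=9 write a[5]=10 → slow++,fast++
(s=5,f=9) a[fast]=11≠a[slow]=10 write a[6]=11 → slow++,fast++
(s=6,f=10) a[fast]=12≠a[slow]=11 write a[7]=12 → slow++,fast++
(s=7,f=11) a[fast]=12=a[slow] dup → fast++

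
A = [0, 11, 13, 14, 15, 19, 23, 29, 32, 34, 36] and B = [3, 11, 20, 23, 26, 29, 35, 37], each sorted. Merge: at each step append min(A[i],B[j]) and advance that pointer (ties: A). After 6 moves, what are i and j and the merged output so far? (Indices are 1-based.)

i=5, j=3, merged so far=[0, 3, 11, 11, 13, 14]

i=1 j=1: A[i]=0<=B[j]=3 take 0, i++
i=2 j=1: A[i]=11>B[j]=3 take 3, j++
i=2 j=2: A[i]=11<=B[j]=11 take 11, i++
i=3 j=2: A[i]=13>B[j]=11 take 11, j++
i=3 j=3: A[i]=13<=B[j]=20 take 13, i++
i=4 j=3: A[i]=14<=B[j]=20 take 14, i++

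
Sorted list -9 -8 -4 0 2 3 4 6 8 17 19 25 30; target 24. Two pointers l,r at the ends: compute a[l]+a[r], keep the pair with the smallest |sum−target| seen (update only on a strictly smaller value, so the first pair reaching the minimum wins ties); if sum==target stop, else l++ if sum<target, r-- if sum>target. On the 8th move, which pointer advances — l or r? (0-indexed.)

l

l=0 r=12: -9+30=21 d=3 *, l++
l=1 r=12: -8+30=22 d=2 *, l++
l=2 r=12: -4+30=26 d=2, r--
l=2 r=11: -4+25=21 d=3, l++
l=3 r=11: 0+25=25 d=1 *, r--
l=3 r=10: 0+19=19 d=5, l++
l=4 r=10: 2+19=21 d=3, l++
l=5 r=10: 3+19=22 d=2, l++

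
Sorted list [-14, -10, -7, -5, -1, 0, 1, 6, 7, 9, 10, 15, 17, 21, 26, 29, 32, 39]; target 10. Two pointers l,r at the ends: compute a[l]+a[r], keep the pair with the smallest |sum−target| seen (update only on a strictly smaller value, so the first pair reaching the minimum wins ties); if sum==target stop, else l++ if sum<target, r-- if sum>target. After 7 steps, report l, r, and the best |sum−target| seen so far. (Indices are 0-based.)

l=2, r=12, best |Δ|=1

l=0 r=17: -14+39=25 d=15 *, r--
l=0 r=16: -14+32=18 d=8 *, r--
l=0 r=15: -14+29=15 d=5 *, r--
l=0 r=14: -14+26=12 d=2 *, r--
l=0 r=13: -14+21=7 d=3, l++
l=1 r=13: -10+21=11 d=1 *, r--
l=1 r=12: -10+17=7 d=3, l++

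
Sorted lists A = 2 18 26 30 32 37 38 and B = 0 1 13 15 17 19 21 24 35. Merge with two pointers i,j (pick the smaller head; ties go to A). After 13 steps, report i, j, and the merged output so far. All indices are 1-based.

i=6, j=9, merged so far=[0, 1, 2, 13, 15, 17, 18, 19, 21, 24, 26, 30, 32]

[i=1,j=1] A[i]=2>B[j]=0 take 0 → j++
[i=1,j=2] A[i]=2>B[j]=1 take 1 → j++
[i=1,j=3] A[i]=2<=B[j]=13 take 2 → i++
[i=2,j=3] A[i]=18>B[j]=13 take 13 → j++
[i=2,j=4] A[i]=18>B[j]=15 take 15 → j++
[i=2,j=5] A[i]=18>B[j]=17 take 17 → j++
[i=2,j=6] A[i]=18<=B[j]=19 take 18 → i++
[i=3,j=6] A[i]=26>B[j]=19 take 19 → j++
[i=3,j=7] A[i]=26>B[j]=21 take 21 → j++
[i=3,j=8] A[i]=26>B[j]=24 take 24 → j++
[i=3,j=9] A[i]=26<=B[j]=35 take 26 → i++
[i=4,j=9] A[i]=30<=B[j]=35 take 30 → i++
[i=5,j=9] A[i]=32<=B[j]=35 take 32 → i++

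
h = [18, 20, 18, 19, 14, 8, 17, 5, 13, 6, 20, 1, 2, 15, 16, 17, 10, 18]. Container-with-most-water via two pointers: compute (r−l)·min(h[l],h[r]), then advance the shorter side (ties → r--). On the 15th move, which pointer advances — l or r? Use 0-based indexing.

r

[0,17] min(18,18)*17=306 best=306 * → r--
[0,16] min(18,10)*16=160 best=306 → r--
[0,15] min(18,17)*15=255 best=306 → r--
[0,14] min(18,16)*14=224 best=306 → r--
[0,13] min(18,15)*13=195 best=306 → r--
[0,12] min(18,2)*12=24 best=306 → r--
[0,11] min(18,1)*11=11 best=306 → r--
[0,10] min(18,20)*10=180 best=306 → l++
[1,10] min(20,20)*9=180 best=306 → r--
[1,9] min(20,6)*8=48 best=306 → r--
[1,8] min(20,13)*7=91 best=306 → r--
[1,7] min(20,5)*6=30 best=306 → r--
[1,6] min(20,17)*5=85 best=306 → r--
[1,5] min(20,8)*4=32 best=306 → r--
[1,4] min(20,14)*3=42 best=306 → r--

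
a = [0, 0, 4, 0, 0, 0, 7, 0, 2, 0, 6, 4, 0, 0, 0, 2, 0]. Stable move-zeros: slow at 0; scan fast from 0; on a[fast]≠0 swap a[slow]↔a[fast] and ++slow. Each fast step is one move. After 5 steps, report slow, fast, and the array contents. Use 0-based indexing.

slow=0 fast=0: a[fast]=0, fast++
slow=0 fast=1: a[fast]=0, fast++
slow=0 fast=2: a[fast]=4≠0 swap→a[0]=4, slow++,fast++
slow=1 fast=3: a[fast]=0, fast++
slow=1 fast=4: a[fast]=0, fast++

slow=1, fast=5, a=[4, 0, 0, 0, 0, 0, 7, 0, 2, 0, 6, 4, 0, 0, 0, 2, 0]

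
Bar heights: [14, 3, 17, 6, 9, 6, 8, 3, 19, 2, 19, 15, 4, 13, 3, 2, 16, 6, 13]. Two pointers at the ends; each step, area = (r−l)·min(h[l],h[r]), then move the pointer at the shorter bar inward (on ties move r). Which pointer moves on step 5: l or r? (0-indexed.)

r

l=0 r=18: min(14,13)*18=234 best=234 *, r--
l=0 r=17: min(14,6)*17=102 best=234, r--
l=0 r=16: min(14,16)*16=224 best=234, l++
l=1 r=16: min(3,16)*15=45 best=234, l++
l=2 r=16: min(17,16)*14=224 best=234, r--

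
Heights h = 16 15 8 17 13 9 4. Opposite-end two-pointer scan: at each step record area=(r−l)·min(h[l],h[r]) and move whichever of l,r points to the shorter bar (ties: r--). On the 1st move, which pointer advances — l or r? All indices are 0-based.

r

[0,6] min(16,4)*6=24 best=24 * → r--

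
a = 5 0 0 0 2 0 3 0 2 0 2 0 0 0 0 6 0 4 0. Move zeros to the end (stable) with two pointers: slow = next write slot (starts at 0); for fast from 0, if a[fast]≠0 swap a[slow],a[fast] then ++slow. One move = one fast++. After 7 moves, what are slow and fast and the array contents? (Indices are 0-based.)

slow=0 fast=0: a[fast]=5≠0 swap→a[0]=5, slow++,fast++
slow=1 fast=1: a[fast]=0, fast++
slow=1 fast=2: a[fast]=0, fast++
slow=1 fast=3: a[fast]=0, fast++
slow=1 fast=4: a[fast]=2≠0 swap→a[1]=2, slow++,fast++
slow=2 fast=5: a[fast]=0, fast++
slow=2 fast=6: a[fast]=3≠0 swap→a[2]=3, slow++,fast++

slow=3, fast=7, a=[5, 2, 3, 0, 0, 0, 0, 0, 2, 0, 2, 0, 0, 0, 0, 6, 0, 4, 0]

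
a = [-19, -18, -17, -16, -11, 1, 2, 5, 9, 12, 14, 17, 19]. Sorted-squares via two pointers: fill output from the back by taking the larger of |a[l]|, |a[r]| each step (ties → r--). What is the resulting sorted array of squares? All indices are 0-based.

[1, 4, 25, 81, 121, 144, 196, 256, 289, 289, 324, 361, 361]

[0,12] |-19|<=|19| out[12]=361 → r--
[0,11] |-19|>|17| out[11]=361 → l++
[1,11] |-18|>|17| out[10]=324 → l++
[2,11] |-17|<=|17| out[9]=289 → r--
[2,10] |-17|>|14| out[8]=289 → l++
[3,10] |-16|>|14| out[7]=256 → l++
[4,10] |-11|<=|14| out[6]=196 → r--
[4,9] |-11|<=|12| out[5]=144 → r--
[4,8] |-11|>|9| out[4]=121 → l++
[5,8] |1|<=|9| out[3]=81 → r--
[5,7] |1|<=|5| out[2]=25 → r--
[5,6] |1|<=|2| out[1]=4 → r--
[5,5] |1|<=|1| out[0]=1 → r--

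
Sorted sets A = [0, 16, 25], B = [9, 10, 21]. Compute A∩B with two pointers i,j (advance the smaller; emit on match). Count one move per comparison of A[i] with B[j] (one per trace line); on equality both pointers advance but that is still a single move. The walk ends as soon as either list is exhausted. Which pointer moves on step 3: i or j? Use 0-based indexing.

j

[i=0,j=0] 0<9 → i++
[i=1,j=0] 16>9 → j++
[i=1,j=1] 16>10 → j++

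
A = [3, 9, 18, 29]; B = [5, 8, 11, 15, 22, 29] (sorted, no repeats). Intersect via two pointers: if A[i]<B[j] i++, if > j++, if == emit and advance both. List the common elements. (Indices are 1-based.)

i=1 j=1: 3<5, i++
i=2 j=1: 9>5, j++
i=2 j=2: 9>8, j++
i=2 j=3: 9<11, i++
i=3 j=3: 18>11, j++
i=3 j=4: 18>15, j++
i=3 j=5: 18<22, i++
i=4 j=5: 29>22, j++
i=4 j=6: 29==29 emit, i++,j++

intersection = [29]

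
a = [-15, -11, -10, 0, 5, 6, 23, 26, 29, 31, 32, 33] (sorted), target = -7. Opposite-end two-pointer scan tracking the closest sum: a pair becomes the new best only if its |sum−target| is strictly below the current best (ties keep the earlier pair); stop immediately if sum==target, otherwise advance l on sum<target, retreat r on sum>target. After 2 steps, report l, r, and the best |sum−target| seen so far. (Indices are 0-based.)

l=0, r=9, best |Δ|=24

[0,11] -15+33=18 d=25 * → r--
[0,10] -15+32=17 d=24 * → r--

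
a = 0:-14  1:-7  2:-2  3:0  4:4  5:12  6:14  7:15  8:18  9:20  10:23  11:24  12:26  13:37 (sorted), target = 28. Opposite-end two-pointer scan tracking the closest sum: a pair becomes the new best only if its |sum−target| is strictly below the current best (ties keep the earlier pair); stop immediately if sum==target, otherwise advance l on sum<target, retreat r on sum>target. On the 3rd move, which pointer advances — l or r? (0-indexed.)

l

l=0 r=13: -14+37=23 d=5 *, l++
l=1 r=13: -7+37=30 d=2 *, r--
l=1 r=12: -7+26=19 d=9, l++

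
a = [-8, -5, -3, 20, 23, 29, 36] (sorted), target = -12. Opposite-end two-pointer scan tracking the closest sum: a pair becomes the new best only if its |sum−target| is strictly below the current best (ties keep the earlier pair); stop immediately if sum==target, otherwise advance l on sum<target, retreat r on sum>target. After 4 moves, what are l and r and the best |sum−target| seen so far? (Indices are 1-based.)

l=1, r=3, best |Δ|=24

l=1 r=7: -8+36=28 d=40 *, r--
l=1 r=6: -8+29=21 d=33 *, r--
l=1 r=5: -8+23=15 d=27 *, r--
l=1 r=4: -8+20=12 d=24 *, r--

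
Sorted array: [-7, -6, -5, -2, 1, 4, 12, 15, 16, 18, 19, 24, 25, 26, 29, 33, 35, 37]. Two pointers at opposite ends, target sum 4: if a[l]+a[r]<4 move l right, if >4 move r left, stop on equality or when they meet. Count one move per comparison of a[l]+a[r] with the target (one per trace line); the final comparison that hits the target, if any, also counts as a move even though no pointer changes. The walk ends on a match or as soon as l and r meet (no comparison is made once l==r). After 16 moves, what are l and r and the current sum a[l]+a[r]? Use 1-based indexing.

l=1 r=18: -7+37=30 >4, r--
l=1 r=17: -7+35=28 >4, r--
l=1 r=16: -7+33=26 >4, r--
l=1 r=15: -7+29=22 >4, r--
l=1 r=14: -7+26=19 >4, r--
l=1 r=13: -7+25=18 >4, r--
l=1 r=12: -7+24=17 >4, r--
l=1 r=11: -7+19=12 >4, r--
l=1 r=10: -7+18=11 >4, r--
l=1 r=9: -7+16=9 >4, r--
l=1 r=8: -7+15=8 >4, r--
l=1 r=7: -7+12=5 >4, r--
l=1 r=6: -7+4=-3 <4, l++
l=2 r=6: -6+4=-2 <4, l++
l=3 r=6: -5+4=-1 <4, l++
l=4 r=6: -2+4=2 <4, l++

l=5, r=6, sum=5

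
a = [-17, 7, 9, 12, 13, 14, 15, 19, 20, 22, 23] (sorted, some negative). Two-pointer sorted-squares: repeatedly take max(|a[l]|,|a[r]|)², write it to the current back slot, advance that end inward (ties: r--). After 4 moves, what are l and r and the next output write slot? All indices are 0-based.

l=0, r=6, next write slot=6

[0,10] |-17|<=|23| out[10]=529 → r--
[0,9] |-17|<=|22| out[9]=484 → r--
[0,8] |-17|<=|20| out[8]=400 → r--
[0,7] |-17|<=|19| out[7]=361 → r--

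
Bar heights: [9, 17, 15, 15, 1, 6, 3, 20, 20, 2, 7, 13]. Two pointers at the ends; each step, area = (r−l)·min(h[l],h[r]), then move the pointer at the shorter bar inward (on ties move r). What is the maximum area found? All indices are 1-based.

l=1 r=12: min(9,13)*11=99 best=99 *, l++
l=2 r=12: min(17,13)*10=130 best=130 *, r--
l=2 r=11: min(17,7)*9=63 best=130, r--
l=2 r=10: min(17,2)*8=16 best=130, r--
l=2 r=9: min(17,20)*7=119 best=130, l++
l=3 r=9: min(15,20)*6=90 best=130, l++
l=4 r=9: min(15,20)*5=75 best=130, l++
l=5 r=9: min(1,20)*4=4 best=130, l++
l=6 r=9: min(6,20)*3=18 best=130, l++
l=7 r=9: min(3,20)*2=6 best=130, l++
l=8 r=9: min(20,20)*1=20 best=130, r--

max area = 130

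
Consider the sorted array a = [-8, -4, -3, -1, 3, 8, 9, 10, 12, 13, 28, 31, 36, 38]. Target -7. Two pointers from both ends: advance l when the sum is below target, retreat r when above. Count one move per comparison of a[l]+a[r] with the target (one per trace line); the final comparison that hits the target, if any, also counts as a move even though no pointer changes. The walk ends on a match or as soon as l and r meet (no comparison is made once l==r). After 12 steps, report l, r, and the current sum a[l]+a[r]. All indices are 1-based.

[1,14] -8+38=30 >-7 → r--
[1,13] -8+36=28 >-7 → r--
[1,12] -8+31=23 >-7 → r--
[1,11] -8+28=20 >-7 → r--
[1,10] -8+13=5 >-7 → r--
[1,9] -8+12=4 >-7 → r--
[1,8] -8+10=2 >-7 → r--
[1,7] -8+9=1 >-7 → r--
[1,6] -8+8=0 >-7 → r--
[1,5] -8+3=-5 >-7 → r--
[1,4] -8+-1=-9 <-7 → l++
[2,4] -4+-1=-5 >-7 → r--

l=2, r=3, sum=-7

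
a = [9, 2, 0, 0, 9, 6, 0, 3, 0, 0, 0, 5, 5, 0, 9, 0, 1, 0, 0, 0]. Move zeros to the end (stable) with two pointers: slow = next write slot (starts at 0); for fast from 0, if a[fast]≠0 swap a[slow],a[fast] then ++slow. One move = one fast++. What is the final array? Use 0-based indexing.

(s=0,f=0) a[fast]=9≠0 swap→a[0]=9 → slow++,fast++
(s=1,f=1) a[fast]=2≠0 swap→a[1]=2 → slow++,fast++
(s=2,f=2) a[fast]=0 → fast++
(s=2,f=3) a[fast]=0 → fast++
(s=2,f=4) a[fast]=9≠0 swap→a[2]=9 → slow++,fast++
(s=3,f=5) a[fast]=6≠0 swap→a[3]=6 → slow++,fast++
(s=4,f=6) a[fast]=0 → fast++
(s=4,f=7) a[fast]=3≠0 swap→a[4]=3 → slow++,fast++
(s=5,f=8) a[fast]=0 → fast++
(s=5,f=9) a[fast]=0 → fast++
(s=5,f=10) a[fast]=0 → fast++
(s=5,f=11) a[fast]=5≠0 swap→a[5]=5 → slow++,fast++
(s=6,f=12) a[fast]=5≠0 swap→a[6]=5 → slow++,fast++
(s=7,f=13) a[fast]=0 → fast++
(s=7,f=14) a[fast]=9≠0 swap→a[7]=9 → slow++,fast++
(s=8,f=15) a[fast]=0 → fast++
(s=8,f=16) a[fast]=1≠0 swap→a[8]=1 → slow++,fast++
(s=9,f=17) a[fast]=0 → fast++
(s=9,f=18) a[fast]=0 → fast++
(s=9,f=19) a[fast]=0 → fast++

[9, 2, 9, 6, 3, 5, 5, 9, 1, 0, 0, 0, 0, 0, 0, 0, 0, 0, 0, 0]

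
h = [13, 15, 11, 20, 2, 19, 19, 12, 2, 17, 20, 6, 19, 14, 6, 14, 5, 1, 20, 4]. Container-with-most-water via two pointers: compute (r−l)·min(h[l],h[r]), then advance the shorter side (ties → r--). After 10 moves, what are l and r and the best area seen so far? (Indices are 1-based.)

[1,20] min(13,4)*19=76 best=76 * → r--
[1,19] min(13,20)*18=234 best=234 * → l++
[2,19] min(15,20)*17=255 best=255 * → l++
[3,19] min(11,20)*16=176 best=255 → l++
[4,19] min(20,20)*15=300 best=300 * → r--
[4,18] min(20,1)*14=14 best=300 → r--
[4,17] min(20,5)*13=65 best=300 → r--
[4,16] min(20,14)*12=168 best=300 → r--
[4,15] min(20,6)*11=66 best=300 → r--
[4,14] min(20,14)*10=140 best=300 → r--

l=4, r=13, best area=300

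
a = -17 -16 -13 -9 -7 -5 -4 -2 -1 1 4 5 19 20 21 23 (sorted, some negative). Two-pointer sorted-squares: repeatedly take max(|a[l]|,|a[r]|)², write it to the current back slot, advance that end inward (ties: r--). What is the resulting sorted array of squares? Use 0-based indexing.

[0,15] |-17|<=|23| out[15]=529 → r--
[0,14] |-17|<=|21| out[14]=441 → r--
[0,13] |-17|<=|20| out[13]=400 → r--
[0,12] |-17|<=|19| out[12]=361 → r--
[0,11] |-17|>|5| out[11]=289 → l++
[1,11] |-16|>|5| out[10]=256 → l++
[2,11] |-13|>|5| out[9]=169 → l++
[3,11] |-9|>|5| out[8]=81 → l++
[4,11] |-7|>|5| out[7]=49 → l++
[5,11] |-5|<=|5| out[6]=25 → r--
[5,10] |-5|>|4| out[5]=25 → l++
[6,10] |-4|<=|4| out[4]=16 → r--
[6,9] |-4|>|1| out[3]=16 → l++
[7,9] |-2|>|1| out[2]=4 → l++
[8,9] |-1|<=|1| out[1]=1 → r--
[8,8] |-1|<=|-1| out[0]=1 → r--

[1, 1, 4, 16, 16, 25, 25, 49, 81, 169, 256, 289, 361, 400, 441, 529]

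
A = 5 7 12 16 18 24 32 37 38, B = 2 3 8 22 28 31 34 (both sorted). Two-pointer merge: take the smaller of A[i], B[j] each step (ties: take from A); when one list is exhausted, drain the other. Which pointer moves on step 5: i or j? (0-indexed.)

i=0 j=0: A[i]=5>B[j]=2 take 2, j++
i=0 j=1: A[i]=5>B[j]=3 take 3, j++
i=0 j=2: A[i]=5<=B[j]=8 take 5, i++
i=1 j=2: A[i]=7<=B[j]=8 take 7, i++
i=2 j=2: A[i]=12>B[j]=8 take 8, j++

j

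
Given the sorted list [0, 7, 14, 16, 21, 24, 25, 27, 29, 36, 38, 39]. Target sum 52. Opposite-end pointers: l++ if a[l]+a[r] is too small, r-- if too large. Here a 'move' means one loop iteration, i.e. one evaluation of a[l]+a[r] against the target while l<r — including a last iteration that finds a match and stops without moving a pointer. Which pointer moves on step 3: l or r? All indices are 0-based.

[0,11] 0+39=39 <52 → l++
[1,11] 7+39=46 <52 → l++
[2,11] 14+39=53 >52 → r--

r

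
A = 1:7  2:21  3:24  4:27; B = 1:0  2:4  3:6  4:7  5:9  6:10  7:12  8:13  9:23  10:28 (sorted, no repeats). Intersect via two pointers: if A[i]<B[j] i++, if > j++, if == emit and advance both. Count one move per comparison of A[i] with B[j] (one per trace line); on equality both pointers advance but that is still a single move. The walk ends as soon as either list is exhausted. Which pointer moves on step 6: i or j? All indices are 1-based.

[i=1,j=1] 7>0 → j++
[i=1,j=2] 7>4 → j++
[i=1,j=3] 7>6 → j++
[i=1,j=4] 7==7 emit → i++,j++
[i=2,j=5] 21>9 → j++
[i=2,j=6] 21>10 → j++

j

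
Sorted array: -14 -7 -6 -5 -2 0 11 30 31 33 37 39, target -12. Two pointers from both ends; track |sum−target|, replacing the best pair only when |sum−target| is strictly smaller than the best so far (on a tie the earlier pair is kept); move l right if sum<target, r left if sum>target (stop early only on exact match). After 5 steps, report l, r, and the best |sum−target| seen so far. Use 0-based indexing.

[0,11] -14+39=25 d=37 * → r--
[0,10] -14+37=23 d=35 * → r--
[0,9] -14+33=19 d=31 * → r--
[0,8] -14+31=17 d=29 * → r--
[0,7] -14+30=16 d=28 * → r--

l=0, r=6, best |Δ|=28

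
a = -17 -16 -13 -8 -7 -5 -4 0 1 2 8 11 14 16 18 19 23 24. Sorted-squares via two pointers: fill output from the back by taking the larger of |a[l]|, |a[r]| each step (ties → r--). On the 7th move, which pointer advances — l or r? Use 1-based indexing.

l

[1,18] |-17|<=|24| out[18]=576 → r--
[1,17] |-17|<=|23| out[17]=529 → r--
[1,16] |-17|<=|19| out[16]=361 → r--
[1,15] |-17|<=|18| out[15]=324 → r--
[1,14] |-17|>|16| out[14]=289 → l++
[2,14] |-16|<=|16| out[13]=256 → r--
[2,13] |-16|>|14| out[12]=256 → l++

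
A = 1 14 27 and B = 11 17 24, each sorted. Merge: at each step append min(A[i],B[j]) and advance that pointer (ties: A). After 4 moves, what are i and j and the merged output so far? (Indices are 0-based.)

i=2, j=2, merged so far=[1, 11, 14, 17]

[i=0,j=0] A[i]=1<=B[j]=11 take 1 → i++
[i=1,j=0] A[i]=14>B[j]=11 take 11 → j++
[i=1,j=1] A[i]=14<=B[j]=17 take 14 → i++
[i=2,j=1] A[i]=27>B[j]=17 take 17 → j++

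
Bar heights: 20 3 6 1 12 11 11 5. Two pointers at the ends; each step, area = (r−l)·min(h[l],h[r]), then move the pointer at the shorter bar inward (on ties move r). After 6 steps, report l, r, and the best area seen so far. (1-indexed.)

[1,8] min(20,5)*7=35 best=35 * → r--
[1,7] min(20,11)*6=66 best=66 * → r--
[1,6] min(20,11)*5=55 best=66 → r--
[1,5] min(20,12)*4=48 best=66 → r--
[1,4] min(20,1)*3=3 best=66 → r--
[1,3] min(20,6)*2=12 best=66 → r--

l=1, r=2, best area=66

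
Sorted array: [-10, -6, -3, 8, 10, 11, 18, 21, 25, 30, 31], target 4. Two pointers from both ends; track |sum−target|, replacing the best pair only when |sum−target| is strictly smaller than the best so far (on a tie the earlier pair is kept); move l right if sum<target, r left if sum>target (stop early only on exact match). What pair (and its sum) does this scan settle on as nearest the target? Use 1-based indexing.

pair (-6, 10) with sum 4 (|Δ|=0)

l=1 r=11: -10+31=21 d=17 *, r--
l=1 r=10: -10+30=20 d=16 *, r--
l=1 r=9: -10+25=15 d=11 *, r--
l=1 r=8: -10+21=11 d=7 *, r--
l=1 r=7: -10+18=8 d=4 *, r--
l=1 r=6: -10+11=1 d=3 *, l++
l=2 r=6: -6+11=5 d=1 *, r--
l=2 r=5: -6+10=4 d=0 *, stop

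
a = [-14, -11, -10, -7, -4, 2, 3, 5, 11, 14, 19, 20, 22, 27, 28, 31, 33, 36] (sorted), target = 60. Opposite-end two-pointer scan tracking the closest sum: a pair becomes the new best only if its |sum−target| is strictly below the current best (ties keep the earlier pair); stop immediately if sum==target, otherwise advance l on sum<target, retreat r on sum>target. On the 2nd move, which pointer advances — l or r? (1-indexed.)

l

[1,18] -14+36=22 d=38 * → l++
[2,18] -11+36=25 d=35 * → l++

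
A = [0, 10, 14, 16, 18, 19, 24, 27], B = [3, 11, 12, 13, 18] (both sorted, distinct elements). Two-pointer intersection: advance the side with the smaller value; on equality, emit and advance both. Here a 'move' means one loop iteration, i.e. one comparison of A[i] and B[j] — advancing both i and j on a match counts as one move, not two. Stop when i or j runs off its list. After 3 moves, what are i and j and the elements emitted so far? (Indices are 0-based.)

[i=0,j=0] 0<3 → i++
[i=1,j=0] 10>3 → j++
[i=1,j=1] 10<11 → i++

i=2, j=1, emitted=[]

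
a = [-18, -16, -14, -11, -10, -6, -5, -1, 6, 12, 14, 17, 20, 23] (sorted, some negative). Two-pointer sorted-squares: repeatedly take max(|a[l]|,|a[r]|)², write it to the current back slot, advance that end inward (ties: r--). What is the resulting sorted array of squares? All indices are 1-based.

[1, 25, 36, 36, 100, 121, 144, 196, 196, 256, 289, 324, 400, 529]

l=1 r=14: |-18|<=|23| out[14]=529, r--
l=1 r=13: |-18|<=|20| out[13]=400, r--
l=1 r=12: |-18|>|17| out[12]=324, l++
l=2 r=12: |-16|<=|17| out[11]=289, r--
l=2 r=11: |-16|>|14| out[10]=256, l++
l=3 r=11: |-14|<=|14| out[9]=196, r--
l=3 r=10: |-14|>|12| out[8]=196, l++
l=4 r=10: |-11|<=|12| out[7]=144, r--
l=4 r=9: |-11|>|6| out[6]=121, l++
l=5 r=9: |-10|>|6| out[5]=100, l++
l=6 r=9: |-6|<=|6| out[4]=36, r--
l=6 r=8: |-6|>|-1| out[3]=36, l++
l=7 r=8: |-5|>|-1| out[2]=25, l++
l=8 r=8: |-1|<=|-1| out[1]=1, r--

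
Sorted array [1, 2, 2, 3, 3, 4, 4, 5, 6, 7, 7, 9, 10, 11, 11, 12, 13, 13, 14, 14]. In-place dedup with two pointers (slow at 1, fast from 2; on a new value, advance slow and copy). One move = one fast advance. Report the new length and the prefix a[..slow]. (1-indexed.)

(s=1,f=2) a[fast]=2≠a[slow]=1 write a[2]=2 → slow++,fast++
(s=2,f=3) a[fast]=2=a[slow] dup → fast++
(s=2,f=4) a[fast]=3≠a[slow]=2 write a[3]=3 → slow++,fast++
(s=3,f=5) a[fast]=3=a[slow] dup → fast++
(s=3,f=6) a[fast]=4≠a[slow]=3 write a[4]=4 → slow++,fast++
(s=4,f=7) a[fast]=4=a[slow] dup → fast++
(s=4,f=8) a[fast]=5≠a[slow]=4 write a[5]=5 → slow++,fast++
(s=5,f=9) a[fast]=6≠a[slow]=5 write a[6]=6 → slow++,fast++
(s=6,f=10) a[fast]=7≠a[slow]=6 write a[7]=7 → slow++,fast++
(s=7,f=11) a[fast]=7=a[slow] dup → fast++
(s=7,f=12) a[fast]=9≠a[slow]=7 write a[8]=9 → slow++,fast++
(s=8,f=13) a[fast]=10≠a[slow]=9 write a[9]=10 → slow++,fast++
(s=9,f=14) a[fast]=11≠a[slow]=10 write a[10]=11 → slow++,fast++
(s=10,f=15) a[fast]=11=a[slow] dup → fast++
(s=10,f=16) a[fast]=12≠a[slow]=11 write a[11]=12 → slow++,fast++
(s=11,f=17) a[fast]=13≠a[slow]=12 write a[12]=13 → slow++,fast++
(s=12,f=18) a[fast]=13=a[slow] dup → fast++
(s=12,f=19) a[fast]=14≠a[slow]=13 write a[13]=14 → slow++,fast++
(s=13,f=20) a[fast]=14=a[slow] dup → fast++

length 13; prefix = [1, 2, 3, 4, 5, 6, 7, 9, 10, 11, 12, 13, 14]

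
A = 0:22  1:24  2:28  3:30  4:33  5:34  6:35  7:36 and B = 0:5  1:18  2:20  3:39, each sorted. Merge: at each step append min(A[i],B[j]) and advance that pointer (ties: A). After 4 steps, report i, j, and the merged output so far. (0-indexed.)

[i=0,j=0] A[i]=22>B[j]=5 take 5 → j++
[i=0,j=1] A[i]=22>B[j]=18 take 18 → j++
[i=0,j=2] A[i]=22>B[j]=20 take 20 → j++
[i=0,j=3] A[i]=22<=B[j]=39 take 22 → i++

i=1, j=3, merged so far=[5, 18, 20, 22]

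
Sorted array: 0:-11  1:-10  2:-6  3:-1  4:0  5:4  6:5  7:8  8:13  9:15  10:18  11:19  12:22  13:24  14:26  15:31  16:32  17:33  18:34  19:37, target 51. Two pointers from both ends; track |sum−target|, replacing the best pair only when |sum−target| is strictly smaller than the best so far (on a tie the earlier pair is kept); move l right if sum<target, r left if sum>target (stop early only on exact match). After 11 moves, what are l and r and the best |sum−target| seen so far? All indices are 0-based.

l=0 r=19: -11+37=26 d=25 *, l++
l=1 r=19: -10+37=27 d=24 *, l++
l=2 r=19: -6+37=31 d=20 *, l++
l=3 r=19: -1+37=36 d=15 *, l++
l=4 r=19: 0+37=37 d=14 *, l++
l=5 r=19: 4+37=41 d=10 *, l++
l=6 r=19: 5+37=42 d=9 *, l++
l=7 r=19: 8+37=45 d=6 *, l++
l=8 r=19: 13+37=50 d=1 *, l++
l=9 r=19: 15+37=52 d=1, r--
l=9 r=18: 15+34=49 d=2, l++

l=10, r=18, best |Δ|=1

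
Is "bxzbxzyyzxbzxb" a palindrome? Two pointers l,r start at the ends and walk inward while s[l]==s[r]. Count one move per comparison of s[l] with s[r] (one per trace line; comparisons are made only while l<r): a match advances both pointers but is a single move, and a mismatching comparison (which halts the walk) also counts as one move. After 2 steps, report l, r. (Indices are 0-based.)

l=2, r=11

l=0 r=13: 'b'=='b', l++,r--
l=1 r=12: 'x'=='x', l++,r--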